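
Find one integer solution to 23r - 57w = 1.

Step 1: Check solvability.
gcd(23, 57) = 1
Since 1 divides 1, solutions exist.

Step 2: Apply extended Euclidean algorithm to find gcd.
We find integers such that 23*x0 + 57*y0 = 1

Step 3: Scale the particular solution.
Multiply by 1/1 = 1:
r = 5, w = 2

Step 4: Verify.
23*(5) - 57*(2) = 1 = 1 ✓

r = 5, w = 2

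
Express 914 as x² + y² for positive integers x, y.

We need to find integers x, y > 0 such that x² + y² = 914.
Trying x = 17: y² = 914 - 17² = 914 - 289 = 625
y = 25
Check: 17² + 25² = 289 + 625 = 914 ✓

914 = 17² + 25²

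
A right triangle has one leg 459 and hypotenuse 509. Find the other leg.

b² = c² - a² = 259081 - 210681 = 48400
b = 220

220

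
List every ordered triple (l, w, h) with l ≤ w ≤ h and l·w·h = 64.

Iterate l from 1 to ⌊64^(1/3)⌋. For each l dividing 64, iterate w ≥ l with w dividing 64/l, and set h = 64/(l·w).
Triples found (7): (1×1×64), (1×2×32), (1×4×16), (1×8×8), (2×2×16), (2×4×8), (4×4×4)

(1×1×64), (1×2×32), (1×4×16), (1×8×8), (2×2×16), (2×4×8), (4×4×4)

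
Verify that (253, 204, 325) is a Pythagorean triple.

Compute a² + b²:
253² + 204² = 64009 + 41616 = 105625
Compute c²:
325² = 105625
Since 105625 = 105625, it is a Pythagorean triple.

Yes, it is a Pythagorean triple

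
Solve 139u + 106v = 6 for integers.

Step 1: Check solvability.
gcd(139, 106) = 1
Since 1 divides 6, solutions exist.

Step 2: Apply extended Euclidean algorithm to find gcd.
We find integers such that 139*x0 + 106*y0 = 1

Step 3: Scale the particular solution.
Multiply by 6/1 = 6:
u = 270, v = -354

Step 4: Verify.
139*(270) + 106*(-354) = 6 = 6 ✓

u = 270, v = -354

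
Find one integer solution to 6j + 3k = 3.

Step 1: Check solvability.
gcd(6, 3) = 3
Since 3 divides 3, solutions exist.

Step 2: Apply extended Euclidean algorithm to find gcd.
We find integers such that 6*x0 + 3*y0 = 3

Step 3: Scale the particular solution.
Multiply by 3/3 = 1:
j = 0, k = 1

Step 4: Verify.
6*(0) + 3*(1) = 3 = 3 ✓

j = 0, k = 1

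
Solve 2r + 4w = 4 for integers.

Step 1: Check solvability.
gcd(2, 4) = 2
Since 2 divides 4, solutions exist.

Step 2: Apply extended Euclidean algorithm to find gcd.
We find integers such that 2*x0 + 4*y0 = 2

Step 3: Scale the particular solution.
Multiply by 4/2 = 2:
r = 2, w = 0

Step 4: Verify.
2*(2) + 4*(0) = 4 = 4 ✓

r = 2, w = 0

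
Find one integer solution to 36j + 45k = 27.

Step 1: Check solvability.
gcd(36, 45) = 9
Since 9 divides 27, solutions exist.

Step 2: Apply extended Euclidean algorithm to find gcd.
We find integers such that 36*x0 + 45*y0 = 9

Step 3: Scale the particular solution.
Multiply by 27/9 = 3:
j = -3, k = 3

Step 4: Verify.
36*(-3) + 45*(3) = 27 = 27 ✓

j = -3, k = 3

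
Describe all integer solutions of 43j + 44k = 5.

Step 1: Compute gcd(43, 44) = 1.
Since 1 divides 5, solutions exist.

Step 2: Find a particular solution using extended Euclidean algorithm.
We get j₀ = -5, k₀ = 5.
Check: 43*-5 + 44*5 = 5 = 5 ✓

Step 3: Write the general solution.
j = -5 + (44/1)t = -5 + 44t
k = 5 - (43/1)t = 5 - 43t
for any integer t.

j = -5 + 44t, k = 5 - 43t for integer t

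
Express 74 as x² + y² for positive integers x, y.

We need to find integers x, y > 0 such that x² + y² = 74.
Trying x = 5: y² = 74 - 5² = 74 - 25 = 49
y = 7
Check: 5² + 7² = 25 + 49 = 74 ✓

74 = 5² + 7²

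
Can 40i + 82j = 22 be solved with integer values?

Step 1: Compute gcd(40, 82).
gcd(40, 82) = 2

Step 2: Check divisibility.
Does 2 divide 22? 22 = 2 x 11, so yes.

By the theorem on linear Diophantine equations, 40i + 82j = 22 has integer solutions if and only if gcd(40, 82) divides 22. Since 2 | 22, solutions exist.

Yes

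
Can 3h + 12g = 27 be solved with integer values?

Step 1: Compute gcd(3, 12).
gcd(3, 12) = 3

Step 2: Check divisibility.
Does 3 divide 27? 27 = 3 x 9, so yes.

By the theorem on linear Diophantine equations, 3h + 12g = 27 has integer solutions if and only if gcd(3, 12) divides 27. Since 3 | 27, solutions exist.

Yes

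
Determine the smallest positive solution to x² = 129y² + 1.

We seek the smallest positive integers (x, y) with x² - 129y² = 1, i.e., x² = 129y² + 1.
Try successive y values:
y = 1: x² = 129·1² + 1 = 130, not a perfect square
y = 2: x² = 129·2² + 1 = 517, not a perfect square
y = 3: x² = 129·3² + 1 = 1162, not a perfect square
... continuing the search (or via continued fractions) ...
y = 1484: x² = 129·1484² + 1 = 284091025, x = 16855 ✓

Verify: 16855² - 129·1484² = 284091025 - 284091024 = 1 ✓

x = 16855, y = 1484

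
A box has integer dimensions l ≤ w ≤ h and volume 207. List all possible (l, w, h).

Iterate l from 1 to ⌊207^(1/3)⌋. For each l dividing 207, iterate w ≥ l with w dividing 207/l, and set h = 207/(l·w).
Triples found (4): (1×1×207), (1×3×69), (1×9×23), (3×3×23)

(1×1×207), (1×3×69), (1×9×23), (3×3×23)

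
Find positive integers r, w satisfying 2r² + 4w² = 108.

Try small values of r and check whether (108 - 2r²)/4 is a perfect square.
r = 6: 2·6² = 72, so 4w² = 108 - 72 = 36, giving w² = 9, w = 3.
Check: 2·6² + 4·3² = 72 + 36 = 108 ✓

r = 6, w = 3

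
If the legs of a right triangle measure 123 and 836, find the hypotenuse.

c² = a² + b² = 123² + 836² = 15129 + 698896 = 714025
c = 845

845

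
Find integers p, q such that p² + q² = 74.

We need to find integers p, q > 0 such that p² + q² = 74.
Trying p = 5: q² = 74 - 5² = 74 - 25 = 49
q = 7
Check: 5² + 7² = 25 + 49 = 74 ✓

74 = 5² + 7²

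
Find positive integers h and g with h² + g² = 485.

We need to find integers h, g > 0 such that h² + g² = 485.
Trying h = 1: g² = 485 - 1² = 485 - 1 = 484
g = 22
Check: 1² + 22² = 1 + 484 = 485 ✓

485 = 1² + 22²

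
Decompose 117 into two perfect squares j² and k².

We need to find integers j, k > 0 such that j² + k² = 117.
Trying j = 6: k² = 117 - 6² = 117 - 36 = 81
k = 9
Check: 6² + 9² = 36 + 81 = 117 ✓

117 = 6² + 9²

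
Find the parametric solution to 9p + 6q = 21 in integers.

Step 1: Compute gcd(9, 6) = 3.
Since 3 divides 21, solutions exist.

Step 2: Find a particular solution using extended Euclidean algorithm.
We get p₀ = 7, q₀ = -7.
Check: 9*7 + 6*-7 = 21 = 21 ✓

Step 3: Write the general solution.
p = 7 + (6/3)t = 7 + 2t
q = -7 - (9/3)t = -7 - 3t
for any integer t.

p = 7 + 2t, q = -7 - 3t for integer t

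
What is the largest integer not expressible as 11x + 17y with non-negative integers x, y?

For two coprime denominations a and b, the Frobenius number (largest value not representable as a non-negative combination) is ab - a - b.
Here gcd(11, 17) = 1, so they are coprime.
F(11, 17) = 11·17 - 11 - 17 = 187 - 28 = 159

159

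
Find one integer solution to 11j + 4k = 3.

Step 1: Check solvability.
gcd(11, 4) = 1
Since 1 divides 3, solutions exist.

Step 2: Apply extended Euclidean algorithm to find gcd.
We find integers such that 11*x0 + 4*y0 = 1

Step 3: Scale the particular solution.
Multiply by 3/1 = 3:
j = -3, k = 9

Step 4: Verify.
11*(-3) + 4*(9) = 3 = 3 ✓

j = -3, k = 9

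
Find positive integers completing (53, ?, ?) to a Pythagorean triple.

We need the other leg and hypotenuse such that 53² + x² = c².
Take x = 1404, c = 1405: 53² + 1404² = 2809 + 1971216 = 1974025 = 1405² ✓
Triple: (53, 1404, 1405)

(53, 1404, 1405)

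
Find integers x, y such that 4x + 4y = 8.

Step 1: Check solvability.
gcd(4, 4) = 4
Since 4 divides 8, solutions exist.

Step 2: Apply extended Euclidean algorithm to find gcd.
We find integers such that 4*x0 + 4*y0 = 4

Step 3: Scale the particular solution.
Multiply by 8/4 = 2:
x = 0, y = 2

Step 4: Verify.
4*(0) + 4*(2) = 8 = 8 ✓

x = 0, y = 2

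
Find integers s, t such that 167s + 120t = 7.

Step 1: Check solvability.
gcd(167, 120) = 1
Since 1 divides 7, solutions exist.

Step 2: Apply extended Euclidean algorithm to find gcd.
We find integers such that 167*x0 + 120*y0 = 1

Step 3: Scale the particular solution.
Multiply by 7/1 = 7:
s = 161, t = -224

Step 4: Verify.
167*(161) + 120*(-224) = 7 = 7 ✓

s = 161, t = -224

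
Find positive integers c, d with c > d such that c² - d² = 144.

Factor: c² - d² = (c+d)(c-d) = 144.
We need two factors of 144 with the same parity.
Use c+d = 72 and c-d = 2 (product 72·2 = 144).
Adding: 2c = 74, so c = 37.
Subtracting: 2d = 70, so d = 35.
Check: 37² - 35² = 1369 - 1225 = 144 ✓

c = 37, d = 35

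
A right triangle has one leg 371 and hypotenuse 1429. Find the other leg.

b² = c² - a² = 2042041 - 137641 = 1904400
b = 1380

1380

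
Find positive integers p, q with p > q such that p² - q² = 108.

Factor: p² - q² = (p+q)(p-q) = 108.
We need two factors of 108 with the same parity.
Use p+q = 54 and p-q = 2 (product 54·2 = 108).
Adding: 2p = 56, so p = 28.
Subtracting: 2q = 52, so q = 26.
Check: 28² - 26² = 784 - 676 = 108 ✓

p = 28, q = 26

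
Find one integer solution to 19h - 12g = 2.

Step 1: Check solvability.
gcd(19, 12) = 1
Since 1 divides 2, solutions exist.

Step 2: Apply extended Euclidean algorithm to find gcd.
We find integers such that 19*x0 + 12*y0 = 1

Step 3: Scale the particular solution.
Multiply by 2/1 = 2:
h = -10, g = -16

Step 4: Verify.
19*(-10) - 12*(-16) = 2 = 2 ✓

h = -10, g = -16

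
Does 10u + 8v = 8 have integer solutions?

Step 1: Compute gcd(10, 8).
gcd(10, 8) = 2

Step 2: Check divisibility.
Does 2 divide 8? 8 = 2 x 4, so yes.

By the theorem on linear Diophantine equations, 10u + 8v = 8 has integer solutions if and only if gcd(10, 8) divides 8. Since 2 | 8, solutions exist.

Yes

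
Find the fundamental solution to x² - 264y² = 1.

We seek the smallest positive integers (x, y) with x² - 264y² = 1, i.e., x² = 264y² + 1.
Try successive y values:
y = 1: x² = 264·1² + 1 = 265, not a perfect square
y = 2: x² = 264·2² + 1 = 1057, not a perfect square
y = 3: x² = 264·3² + 1 = 2377, not a perfect square
... continuing the search (or via continued fractions) ...
y = 4: x² = 264·4² + 1 = 4225, x = 65 ✓

Verify: 65² - 264·4² = 4225 - 4224 = 1 ✓

x = 65, y = 4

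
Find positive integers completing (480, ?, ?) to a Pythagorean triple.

We need the other leg and hypotenuse such that 480² + x² = c².
Take x = 728, c = 872: 480² + 728² = 230400 + 529984 = 760384 = 872² ✓
Triple: (728, 480, 872)

(728, 480, 872)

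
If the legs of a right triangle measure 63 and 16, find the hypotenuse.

c² = a² + b² = 63² + 16² = 3969 + 256 = 4225
c = 65

65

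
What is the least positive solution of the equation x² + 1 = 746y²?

We need x² = 746y² - 1. Try successive y:
y = 1: x² = 746·1² - 1 = 745, not a perfect square
y = 2: x² = 746·2² - 1 = 2983, not a perfect square
y = 3: x² = 746·3² - 1 = 6713, not a perfect square
...
y = 202645: x² = 746·202645² - 1 = 30634487034649 = 5534843² ✓
Check: 5534843² - 746·202645² = 30634487034649 - 30634487034650 = -1 ✓

x = 5534843, y = 202645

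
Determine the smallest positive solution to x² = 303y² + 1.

We seek the smallest positive integers (x, y) with x² - 303y² = 1, i.e., x² = 303y² + 1.
Try successive y values:
y = 1: x² = 303·1² + 1 = 304, not a perfect square
y = 2: x² = 303·2² + 1 = 1213, not a perfect square
y = 3: x² = 303·3² + 1 = 2728, not a perfect square
... continuing the search (or via continued fractions) ...
y = 145: x² = 303·145² + 1 = 6370576, x = 2524 ✓

Verify: 2524² - 303·145² = 6370576 - 6370575 = 1 ✓

x = 2524, y = 145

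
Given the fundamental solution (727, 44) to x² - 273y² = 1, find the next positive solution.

Solutions to x² - Dy² = 1 are generated by powers of (x₀ + y₀√D).
The next solution satisfies x₁ + y₁√273 = (x₀ + y₀√273)², giving:
x₁ = x₀² + 273y₀² = 727² + 273·44² = 528529 + 528528 = 1057057
y₁ = 2x₀y₀ = 2·727·44 = 63976

Verify: 1057057² - 273·63976² = 1117369501249 - 1117369501248 = 1 ✓

x = 1057057, y = 63976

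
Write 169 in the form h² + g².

We need to find integers h, g > 0 such that h² + g² = 169.
Trying h = 5: g² = 169 - 5² = 169 - 25 = 144
g = 12
Check: 5² + 12² = 25 + 144 = 169 ✓

169 = 5² + 12²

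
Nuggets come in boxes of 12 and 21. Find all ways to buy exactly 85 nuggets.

We need non-negative integers (x, y) with 12x + 21y = 85.
For each x in 0..7, check if 85 - 12x is a non-negative multiple of 21.
No x yields an integer y ≥ 0.

No solution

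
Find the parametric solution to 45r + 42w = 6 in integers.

Step 1: Compute gcd(45, 42) = 3.
Since 3 divides 6, solutions exist.

Step 2: Find a particular solution using extended Euclidean algorithm.
We get r₀ = 2, w₀ = -2.
Check: 45*2 + 42*-2 = 6 = 6 ✓

Step 3: Write the general solution.
r = 2 + (42/3)t = 2 + 14t
w = -2 - (45/3)t = -2 - 15t
for any integer t.

r = 2 + 14t, w = -2 - 15t for integer t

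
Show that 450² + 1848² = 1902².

Compute a² + b² = 450² + 1848² = 202500 + 3415104 = 3617604
Compute c² = 1902² = 3617604
Since 3617604 = 3617604, confirmed.

Yes, it is a Pythagorean triple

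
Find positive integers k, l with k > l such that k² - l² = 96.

Factor: k² - l² = (k+l)(k-l) = 96.
We need two factors of 96 with the same parity.
Use k+l = 48 and k-l = 2 (product 48·2 = 96).
Adding: 2k = 50, so k = 25.
Subtracting: 2l = 46, so l = 23.
Check: 25² - 23² = 625 - 529 = 96 ✓

k = 25, l = 23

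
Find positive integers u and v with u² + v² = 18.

We need to find integers u, v > 0 such that u² + v² = 18.
Trying u = 3: v² = 18 - 3² = 18 - 9 = 9
v = 3
Check: 3² + 3² = 9 + 9 = 18 ✓

18 = 3² + 3²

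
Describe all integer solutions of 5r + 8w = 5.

Step 1: Compute gcd(5, 8) = 1.
Since 1 divides 5, solutions exist.

Step 2: Find a particular solution using extended Euclidean algorithm.
We get r₀ = -15, w₀ = 10.
Check: 5*-15 + 8*10 = 5 = 5 ✓

Step 3: Write the general solution.
r = -15 + (8/1)t = -15 + 8t
w = 10 - (5/1)t = 10 - 5t
for any integer t.

r = -15 + 8t, w = 10 - 5t for integer t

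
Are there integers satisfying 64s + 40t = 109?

Step 1: Compute gcd(64, 40).
gcd(64, 40) = 8

Step 2: Check divisibility.
Does 8 divide 109? 109 = 8 x 13 + 5, so no.

By the theorem on linear Diophantine equations, 64s + 40t = 109 has integer solutions if and only if gcd(64, 40) divides 109. Since 8 does not divide 109, no solutions exist.

No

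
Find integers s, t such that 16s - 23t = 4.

Step 1: Check solvability.
gcd(16, 23) = 1
Since 1 divides 4, solutions exist.

Step 2: Apply extended Euclidean algorithm to find gcd.
We find integers such that 16*x0 + 23*y0 = 1

Step 3: Scale the particular solution.
Multiply by 4/1 = 4:
s = -40, t = -28

Step 4: Verify.
16*(-40) - 23*(-28) = 4 = 4 ✓

s = -40, t = -28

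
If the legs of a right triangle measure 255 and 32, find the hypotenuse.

c² = a² + b² = 255² + 32² = 65025 + 1024 = 66049
c = 257

257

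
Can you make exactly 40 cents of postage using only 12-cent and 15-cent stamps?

We need non-negative x, y with 12x + 15y = 40.
gcd(12, 15) = 3, and 3 does not divide 40.
No integer solutions exist, so certainly no non-negative ones.

No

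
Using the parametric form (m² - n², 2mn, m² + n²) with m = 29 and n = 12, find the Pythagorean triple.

a = m² - n² = 29² - 12² = 841 - 144 = 697
b = 2mn = 2·29·12 = 696
c = m² + n² = 841 + 144 = 985
Verify: 697² + 696² = 485809 + 484416 = 970225 = 985² ✓

(697, 696, 985)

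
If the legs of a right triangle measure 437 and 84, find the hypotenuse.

c² = a² + b² = 437² + 84² = 190969 + 7056 = 198025
c = 445

445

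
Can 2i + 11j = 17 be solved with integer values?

Step 1: Compute gcd(2, 11).
gcd(2, 11) = 1

Step 2: Check divisibility.
Does 1 divide 17? 17 = 1 x 17, so yes.

By the theorem on linear Diophantine equations, 2i + 11j = 17 has integer solutions if and only if gcd(2, 11) divides 17. Since 1 | 17, solutions exist.

Yes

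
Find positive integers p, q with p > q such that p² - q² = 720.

Factor: p² - q² = (p+q)(p-q) = 720.
We need two factors of 720 with the same parity.
Use p+q = 360 and p-q = 2 (product 360·2 = 720).
Adding: 2p = 362, so p = 181.
Subtracting: 2q = 358, so q = 179.
Check: 181² - 179² = 32761 - 32041 = 720 ✓

p = 181, q = 179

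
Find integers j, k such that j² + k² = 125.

We need to find integers j, k > 0 such that j² + k² = 125.
Trying j = 2: k² = 125 - 2² = 125 - 4 = 121
k = 11
Check: 2² + 11² = 4 + 121 = 125 ✓

125 = 2² + 11²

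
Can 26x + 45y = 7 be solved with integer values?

Step 1: Compute gcd(26, 45).
gcd(26, 45) = 1

Step 2: Check divisibility.
Does 1 divide 7? 7 = 1 x 7, so yes.

By the theorem on linear Diophantine equations, 26x + 45y = 7 has integer solutions if and only if gcd(26, 45) divides 7. Since 1 | 7, solutions exist.

Yes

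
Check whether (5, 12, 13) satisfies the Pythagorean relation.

Compute a² + b²:
5² + 12² = 25 + 144 = 169
Compute c²:
13² = 169
Since 169 = 169, it is a Pythagorean triple.

Yes, it is a Pythagorean triple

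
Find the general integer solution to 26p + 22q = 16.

Step 1: Compute gcd(26, 22) = 2.
Since 2 divides 16, solutions exist.

Step 2: Find a particular solution using extended Euclidean algorithm.
We get p₀ = -40, q₀ = 48.
Check: 26*-40 + 22*48 = 16 = 16 ✓

Step 3: Write the general solution.
p = -40 + (22/2)t = -40 + 11t
q = 48 - (26/2)t = 48 - 13t
for any integer t.

p = -40 + 11t, q = 48 - 13t for integer t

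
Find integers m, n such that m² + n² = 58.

We need to find integers m, n > 0 such that m² + n² = 58.
Trying m = 3: n² = 58 - 3² = 58 - 9 = 49
n = 7
Check: 3² + 7² = 9 + 49 = 58 ✓

58 = 3² + 7²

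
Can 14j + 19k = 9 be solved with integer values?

Step 1: Compute gcd(14, 19).
gcd(14, 19) = 1

Step 2: Check divisibility.
Does 1 divide 9? 9 = 1 x 9, so yes.

By the theorem on linear Diophantine equations, 14j + 19k = 9 has integer solutions if and only if gcd(14, 19) divides 9. Since 1 | 9, solutions exist.

Yes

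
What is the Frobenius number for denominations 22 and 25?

For two coprime denominations a and b, the Frobenius number (largest value not representable as a non-negative combination) is ab - a - b.
Here gcd(22, 25) = 1, so they are coprime.
F(22, 25) = 22·25 - 22 - 25 = 550 - 47 = 503

503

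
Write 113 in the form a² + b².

We need to find integers a, b > 0 such that a² + b² = 113.
Trying a = 7: b² = 113 - 7² = 113 - 49 = 64
b = 8
Check: 7² + 8² = 49 + 64 = 113 ✓

113 = 7² + 8²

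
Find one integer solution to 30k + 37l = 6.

Step 1: Check solvability.
gcd(30, 37) = 1
Since 1 divides 6, solutions exist.

Step 2: Apply extended Euclidean algorithm to find gcd.
We find integers such that 30*x0 + 37*y0 = 1

Step 3: Scale the particular solution.
Multiply by 6/1 = 6:
k = -96, l = 78

Step 4: Verify.
30*(-96) + 37*(78) = 6 = 6 ✓

k = -96, l = 78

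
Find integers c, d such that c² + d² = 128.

We need to find integers c, d > 0 such that c² + d² = 128.
Trying c = 8: d² = 128 - 8² = 128 - 64 = 64
d = 8
Check: 8² + 8² = 64 + 64 = 128 ✓

128 = 8² + 8²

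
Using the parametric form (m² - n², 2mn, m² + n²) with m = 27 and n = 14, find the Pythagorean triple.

a = m² - n² = 27² - 14² = 729 - 196 = 533
b = 2mn = 2·27·14 = 756
c = m² + n² = 729 + 196 = 925
Verify: 533² + 756² = 284089 + 571536 = 855625 = 925² ✓

(533, 756, 925)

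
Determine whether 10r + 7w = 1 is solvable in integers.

Step 1: Compute gcd(10, 7).
gcd(10, 7) = 1

Step 2: Check divisibility.
Does 1 divide 1? 1 = 1 x 1, so yes.

By the theorem on linear Diophantine equations, 10r + 7w = 1 has integer solutions if and only if gcd(10, 7) divides 1. Since 1 | 1, solutions exist.

Yes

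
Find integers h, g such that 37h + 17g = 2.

Step 1: Check solvability.
gcd(37, 17) = 1
Since 1 divides 2, solutions exist.

Step 2: Apply extended Euclidean algorithm to find gcd.
We find integers such that 37*x0 + 17*y0 = 1

Step 3: Scale the particular solution.
Multiply by 2/1 = 2:
h = 12, g = -26

Step 4: Verify.
37*(12) + 17*(-26) = 2 = 2 ✓

h = 12, g = -26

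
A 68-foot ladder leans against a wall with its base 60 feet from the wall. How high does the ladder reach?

The ladder, wall, and ground form a right triangle with hypotenuse 68 and one leg 60.
By the Pythagorean theorem: h² = 68² - 60² = 4624 - 3600 = 1024
h = √1024 = 32 feet

32 feet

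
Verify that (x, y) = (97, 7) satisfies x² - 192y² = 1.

Compute x² = 97² = 9409
Compute 192y² = 192·7² = 192·49 = 9408
x² - 192y² = 9409 - 9408 = 1
Since this equals 1, (97, 7) is a solution.

Yes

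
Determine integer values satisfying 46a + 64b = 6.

Step 1: Check solvability.
gcd(46, 64) = 2
Since 2 divides 6, solutions exist.

Step 2: Apply extended Euclidean algorithm to find gcd.
We find integers such that 46*x0 + 64*y0 = 2

Step 3: Scale the particular solution.
Multiply by 6/2 = 3:
a = 21, b = -15

Step 4: Verify.
46*(21) + 64*(-15) = 6 = 6 ✓

a = 21, b = -15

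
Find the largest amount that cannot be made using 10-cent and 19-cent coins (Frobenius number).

For two coprime denominations a and b, the Frobenius number (largest value not representable as a non-negative combination) is ab - a - b.
Here gcd(10, 19) = 1, so they are coprime.
F(10, 19) = 10·19 - 10 - 19 = 190 - 29 = 161

161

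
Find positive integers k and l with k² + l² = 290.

We need to find integers k, l > 0 such that k² + l² = 290.
Trying k = 1: l² = 290 - 1² = 290 - 1 = 289
l = 17
Check: 1² + 17² = 1 + 289 = 290 ✓

290 = 1² + 17²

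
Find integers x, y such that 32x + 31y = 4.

Step 1: Check solvability.
gcd(32, 31) = 1
Since 1 divides 4, solutions exist.

Step 2: Apply extended Euclidean algorithm to find gcd.
We find integers such that 32*x0 + 31*y0 = 1

Step 3: Scale the particular solution.
Multiply by 4/1 = 4:
x = 4, y = -4

Step 4: Verify.
32*(4) + 31*(-4) = 4 = 4 ✓

x = 4, y = -4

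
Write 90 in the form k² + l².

We need to find integers k, l > 0 such that k² + l² = 90.
Trying k = 3: l² = 90 - 3² = 90 - 9 = 81
l = 9
Check: 3² + 9² = 9 + 81 = 90 ✓

90 = 3² + 9²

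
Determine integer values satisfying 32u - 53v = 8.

Step 1: Check solvability.
gcd(32, 53) = 1
Since 1 divides 8, solutions exist.

Step 2: Apply extended Euclidean algorithm to find gcd.
We find integers such that 32*x0 + 53*y0 = 1

Step 3: Scale the particular solution.
Multiply by 8/1 = 8:
u = 40, v = 24

Step 4: Verify.
32*(40) - 53*(24) = 8 = 8 ✓

u = 40, v = 24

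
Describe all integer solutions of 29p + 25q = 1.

Step 1: Compute gcd(29, 25) = 1.
Since 1 divides 1, solutions exist.

Step 2: Find a particular solution using extended Euclidean algorithm.
We get p₀ = -6, q₀ = 7.
Check: 29*-6 + 25*7 = 1 = 1 ✓

Step 3: Write the general solution.
p = -6 + (25/1)t = -6 + 25t
q = 7 - (29/1)t = 7 - 29t
for any integer t.

p = -6 + 25t, q = 7 - 29t for integer t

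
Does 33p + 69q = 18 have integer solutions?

Step 1: Compute gcd(33, 69).
gcd(33, 69) = 3

Step 2: Check divisibility.
Does 3 divide 18? 18 = 3 x 6, so yes.

By the theorem on linear Diophantine equations, 33p + 69q = 18 has integer solutions if and only if gcd(33, 69) divides 18. Since 3 | 18, solutions exist.

Yes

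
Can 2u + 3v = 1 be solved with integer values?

Step 1: Compute gcd(2, 3).
gcd(2, 3) = 1

Step 2: Check divisibility.
Does 1 divide 1? 1 = 1 x 1, so yes.

By the theorem on linear Diophantine equations, 2u + 3v = 1 has integer solutions if and only if gcd(2, 3) divides 1. Since 1 | 1, solutions exist.

Yes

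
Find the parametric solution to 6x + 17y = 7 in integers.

Step 1: Compute gcd(6, 17) = 1.
Since 1 divides 7, solutions exist.

Step 2: Find a particular solution using extended Euclidean algorithm.
We get x₀ = 21, y₀ = -7.
Check: 6*21 + 17*-7 = 7 = 7 ✓

Step 3: Write the general solution.
x = 21 + (17/1)t = 21 + 17t
y = -7 - (6/1)t = -7 - 6t
for any integer t.

x = 21 + 17t, y = -7 - 6t for integer t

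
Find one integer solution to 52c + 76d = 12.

Step 1: Check solvability.
gcd(52, 76) = 4
Since 4 divides 12, solutions exist.

Step 2: Apply extended Euclidean algorithm to find gcd.
We find integers such that 52*x0 + 76*y0 = 4

Step 3: Scale the particular solution.
Multiply by 12/4 = 3:
c = 9, d = -6

Step 4: Verify.
52*(9) + 76*(-6) = 12 = 12 ✓

c = 9, d = -6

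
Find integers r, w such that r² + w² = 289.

We need to find integers r, w > 0 such that r² + w² = 289.
Trying r = 8: w² = 289 - 8² = 289 - 64 = 225
w = 15
Check: 8² + 15² = 64 + 225 = 289 ✓

289 = 8² + 15²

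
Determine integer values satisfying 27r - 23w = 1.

Step 1: Check solvability.
gcd(27, 23) = 1
Since 1 divides 1, solutions exist.

Step 2: Apply extended Euclidean algorithm to find gcd.
We find integers such that 27*x0 + 23*y0 = 1

Step 3: Scale the particular solution.
Multiply by 1/1 = 1:
r = 6, w = 7

Step 4: Verify.
27*(6) - 23*(7) = 1 = 1 ✓

r = 6, w = 7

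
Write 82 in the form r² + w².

We need to find integers r, w > 0 such that r² + w² = 82.
Trying r = 1: w² = 82 - 1² = 82 - 1 = 81
w = 9
Check: 1² + 9² = 1 + 81 = 82 ✓

82 = 1² + 9²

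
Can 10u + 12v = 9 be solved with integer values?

Step 1: Compute gcd(10, 12).
gcd(10, 12) = 2

Step 2: Check divisibility.
Does 2 divide 9? 9 = 2 x 4 + 1, so no.

By the theorem on linear Diophantine equations, 10u + 12v = 9 has integer solutions if and only if gcd(10, 12) divides 9. Since 2 does not divide 9, no solutions exist.

No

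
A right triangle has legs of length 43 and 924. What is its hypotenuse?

c² = a² + b² = 43² + 924² = 1849 + 853776 = 855625
c = 925

925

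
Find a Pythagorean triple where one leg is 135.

We need the other leg and hypotenuse such that 135² + x² = c².
Take x = 352, c = 377: 135² + 352² = 18225 + 123904 = 142129 = 377² ✓
Triple: (135, 352, 377)

(135, 352, 377)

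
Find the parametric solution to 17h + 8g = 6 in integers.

Step 1: Compute gcd(17, 8) = 1.
Since 1 divides 6, solutions exist.

Step 2: Find a particular solution using extended Euclidean algorithm.
We get h₀ = 6, g₀ = -12.
Check: 17*6 + 8*-12 = 6 = 6 ✓

Step 3: Write the general solution.
h = 6 + (8/1)t = 6 + 8t
g = -12 - (17/1)t = -12 - 17t
for any integer t.

h = 6 + 8t, g = -12 - 17t for integer t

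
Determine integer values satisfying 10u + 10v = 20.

Step 1: Check solvability.
gcd(10, 10) = 10
Since 10 divides 20, solutions exist.

Step 2: Apply extended Euclidean algorithm to find gcd.
We find integers such that 10*x0 + 10*y0 = 10

Step 3: Scale the particular solution.
Multiply by 20/10 = 2:
u = 0, v = 2

Step 4: Verify.
10*(0) + 10*(2) = 20 = 20 ✓

u = 0, v = 2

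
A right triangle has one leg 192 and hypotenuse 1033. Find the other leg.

a² = c² - b² = 1067089 - 36864 = 1030225
a = 1015

1015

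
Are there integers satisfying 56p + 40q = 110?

Step 1: Compute gcd(56, 40).
gcd(56, 40) = 8

Step 2: Check divisibility.
Does 8 divide 110? 110 = 8 x 13 + 6, so no.

By the theorem on linear Diophantine equations, 56p + 40q = 110 has integer solutions if and only if gcd(56, 40) divides 110. Since 8 does not divide 110, no solutions exist.

No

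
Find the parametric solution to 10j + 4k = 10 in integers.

Step 1: Compute gcd(10, 4) = 2.
Since 2 divides 10, solutions exist.

Step 2: Find a particular solution using extended Euclidean algorithm.
We get j₀ = 5, k₀ = -10.
Check: 10*5 + 4*-10 = 10 = 10 ✓

Step 3: Write the general solution.
j = 5 + (4/2)t = 5 + 2t
k = -10 - (10/2)t = -10 - 5t
for any integer t.

j = 5 + 2t, k = -10 - 5t for integer t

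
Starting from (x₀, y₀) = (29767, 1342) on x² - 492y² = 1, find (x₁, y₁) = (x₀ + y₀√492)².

Solutions to x² - Dy² = 1 are generated by powers of (x₀ + y₀√D).
The next solution satisfies x₁ + y₁√492 = (x₀ + y₀√492)², giving:
x₁ = x₀² + 492y₀² = 29767² + 492·1342² = 886074289 + 886074288 = 1772148577
y₁ = 2x₀y₀ = 2·29767·1342 = 79894628

Verify: 1772148577² - 492·79894628² = 3140510578963124929 - 3140510578963124928 = 1 ✓

x = 1772148577, y = 79894628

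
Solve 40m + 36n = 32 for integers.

Step 1: Check solvability.
gcd(40, 36) = 4
Since 4 divides 32, solutions exist.

Step 2: Apply extended Euclidean algorithm to find gcd.
We find integers such that 40*x0 + 36*y0 = 4

Step 3: Scale the particular solution.
Multiply by 32/4 = 8:
m = 8, n = -8

Step 4: Verify.
40*(8) + 36*(-8) = 32 = 32 ✓

m = 8, n = -8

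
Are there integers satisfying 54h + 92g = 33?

Step 1: Compute gcd(54, 92).
gcd(54, 92) = 2

Step 2: Check divisibility.
Does 2 divide 33? 33 = 2 x 16 + 1, so no.

By the theorem on linear Diophantine equations, 54h + 92g = 33 has integer solutions if and only if gcd(54, 92) divides 33. Since 2 does not divide 33, no solutions exist.

No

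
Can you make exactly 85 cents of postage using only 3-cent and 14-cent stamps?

We need non-negative x, y with 3x + 14y = 85.
gcd(3, 14) = 1 divides 85, so integer solutions exist.
Search for a non-negative one: x = 5 gives 14y = 85 - 15 = 70, so y = 5.
Check: 3·5 + 14·5 = 85 ✓

Yes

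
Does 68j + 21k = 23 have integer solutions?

Step 1: Compute gcd(68, 21).
gcd(68, 21) = 1

Step 2: Check divisibility.
Does 1 divide 23? 23 = 1 x 23, so yes.

By the theorem on linear Diophantine equations, 68j + 21k = 23 has integer solutions if and only if gcd(68, 21) divides 23. Since 1 | 23, solutions exist.

Yes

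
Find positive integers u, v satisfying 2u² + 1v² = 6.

Try small values of u and check whether (6 - 2u²)/1 is a perfect square.
u = 1: 2·1² = 2, so 1v² = 6 - 2 = 4, giving v² = 4, v = 2.
Check: 2·1² + 1·2² = 2 + 4 = 6 ✓

u = 1, v = 2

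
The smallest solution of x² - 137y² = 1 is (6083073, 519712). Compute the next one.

Solutions to x² - Dy² = 1 are generated by powers of (x₀ + y₀√D).
The next solution satisfies x₁ + y₁√137 = (x₀ + y₀√137)², giving:
x₁ = x₀² + 137y₀² = 6083073² + 137·519712² = 37003777123329 + 37003777123328 = 74007554246657
y₁ = 2x₀y₀ = 2·6083073·519712 = 6322892069952

Verify: 74007554246657² - 137·6322892069952² = 5477118085571878554795675649 - 5477118085571878554795675648 = 1 ✓

x = 74007554246657, y = 6322892069952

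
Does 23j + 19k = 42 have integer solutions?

Step 1: Compute gcd(23, 19).
gcd(23, 19) = 1

Step 2: Check divisibility.
Does 1 divide 42? 42 = 1 x 42, so yes.

By the theorem on linear Diophantine equations, 23j + 19k = 42 has integer solutions if and only if gcd(23, 19) divides 42. Since 1 | 42, solutions exist.

Yes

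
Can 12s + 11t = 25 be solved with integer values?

Step 1: Compute gcd(12, 11).
gcd(12, 11) = 1

Step 2: Check divisibility.
Does 1 divide 25? 25 = 1 x 25, so yes.

By the theorem on linear Diophantine equations, 12s + 11t = 25 has integer solutions if and only if gcd(12, 11) divides 25. Since 1 | 25, solutions exist.

Yes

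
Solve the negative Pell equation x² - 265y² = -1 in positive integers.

We need x² = 265y² - 1. Try successive y:
y = 1: x² = 265·1² - 1 = 264, not a perfect square
y = 2: x² = 265·2² - 1 = 1059, not a perfect square
y = 3: x² = 265·3² - 1 = 2384, not a perfect square
...
y = 373: x² = 265·373² - 1 = 36869184 = 6072² ✓
Check: 6072² - 265·373² = 36869184 - 36869185 = -1 ✓

x = 6072, y = 373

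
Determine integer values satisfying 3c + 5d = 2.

Step 1: Check solvability.
gcd(3, 5) = 1
Since 1 divides 2, solutions exist.

Step 2: Apply extended Euclidean algorithm to find gcd.
We find integers such that 3*x0 + 5*y0 = 1

Step 3: Scale the particular solution.
Multiply by 2/1 = 2:
c = 4, d = -2

Step 4: Verify.
3*(4) + 5*(-2) = 2 = 2 ✓

c = 4, d = -2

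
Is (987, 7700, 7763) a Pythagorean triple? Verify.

Compute a² + b² = 987² + 7700² = 974169 + 59290000 = 60264169
Compute c² = 7763² = 60264169
Since 60264169 = 60264169, confirmed.

Yes, it is a Pythagorean triple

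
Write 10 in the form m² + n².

We need to find integers m, n > 0 such that m² + n² = 10.
Trying m = 1: n² = 10 - 1² = 10 - 1 = 9
n = 3
Check: 1² + 3² = 1 + 9 = 10 ✓

10 = 1² + 3²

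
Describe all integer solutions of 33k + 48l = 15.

Step 1: Compute gcd(33, 48) = 3.
Since 3 divides 15, solutions exist.

Step 2: Find a particular solution using extended Euclidean algorithm.
We get k₀ = 15, l₀ = -10.
Check: 33*15 + 48*-10 = 15 = 15 ✓

Step 3: Write the general solution.
k = 15 + (48/3)t = 15 + 16t
l = -10 - (33/3)t = -10 - 11t
for any integer t.

k = 15 + 16t, l = -10 - 11t for integer t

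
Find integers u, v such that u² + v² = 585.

We need to find integers u, v > 0 such that u² + v² = 585.
Trying u = 3: v² = 585 - 3² = 585 - 9 = 576
v = 24
Check: 3² + 24² = 9 + 576 = 585 ✓

585 = 3² + 24²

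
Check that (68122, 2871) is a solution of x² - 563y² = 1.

Compute x² = 68122² = 4640606884
Compute 563y² = 563·2871² = 563·8242641 = 4640606883
x² - 563y² = 4640606884 - 4640606883 = 1
Since this equals 1, (68122, 2871) is a solution.

Yes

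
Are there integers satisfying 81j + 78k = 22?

Step 1: Compute gcd(81, 78).
gcd(81, 78) = 3

Step 2: Check divisibility.
Does 3 divide 22? 22 = 3 x 7 + 1, so no.

By the theorem on linear Diophantine equations, 81j + 78k = 22 has integer solutions if and only if gcd(81, 78) divides 22. Since 3 does not divide 22, no solutions exist.

No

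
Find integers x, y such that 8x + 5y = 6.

Step 1: Check solvability.
gcd(8, 5) = 1
Since 1 divides 6, solutions exist.

Step 2: Apply extended Euclidean algorithm to find gcd.
We find integers such that 8*x0 + 5*y0 = 1

Step 3: Scale the particular solution.
Multiply by 6/1 = 6:
x = 12, y = -18

Step 4: Verify.
8*(12) + 5*(-18) = 6 = 6 ✓

x = 12, y = -18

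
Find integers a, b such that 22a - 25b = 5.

Step 1: Check solvability.
gcd(22, 25) = 1
Since 1 divides 5, solutions exist.

Step 2: Apply extended Euclidean algorithm to find gcd.
We find integers such that 22*x0 + 25*y0 = 1

Step 3: Scale the particular solution.
Multiply by 5/1 = 5:
a = 40, b = 35

Step 4: Verify.
22*(40) - 25*(35) = 5 = 5 ✓

a = 40, b = 35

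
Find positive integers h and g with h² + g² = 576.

No pair of positive integers h, g satisfies h² + g² = 576.

No solution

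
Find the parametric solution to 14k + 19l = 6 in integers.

Step 1: Compute gcd(14, 19) = 1.
Since 1 divides 6, solutions exist.

Step 2: Find a particular solution using extended Euclidean algorithm.
We get k₀ = -24, l₀ = 18.
Check: 14*-24 + 19*18 = 6 = 6 ✓

Step 3: Write the general solution.
k = -24 + (19/1)t = -24 + 19t
l = 18 - (14/1)t = 18 - 14t
for any integer t.

k = -24 + 19t, l = 18 - 14t for integer t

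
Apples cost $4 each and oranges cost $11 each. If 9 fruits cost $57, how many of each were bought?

Let a = apples, o = oranges.
a + o = 9
4a + 11o = 57
Substitute o = 9 - a:
4a + 11(9 - a) = 57
(4 - 11)a = 57 - 99
-7a = -42
a = 6, o = 9 - 6 = 3

Apples: 6, Oranges: 3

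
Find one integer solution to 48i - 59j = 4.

Step 1: Check solvability.
gcd(48, 59) = 1
Since 1 divides 4, solutions exist.

Step 2: Apply extended Euclidean algorithm to find gcd.
We find integers such that 48*x0 + 59*y0 = 1

Step 3: Scale the particular solution.
Multiply by 4/1 = 4:
i = 64, j = 52

Step 4: Verify.
48*(64) - 59*(52) = 4 = 4 ✓

i = 64, j = 52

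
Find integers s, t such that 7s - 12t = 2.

Step 1: Check solvability.
gcd(7, 12) = 1
Since 1 divides 2, solutions exist.

Step 2: Apply extended Euclidean algorithm to find gcd.
We find integers such that 7*x0 + 12*y0 = 1

Step 3: Scale the particular solution.
Multiply by 2/1 = 2:
s = -10, t = -6

Step 4: Verify.
7*(-10) - 12*(-6) = 2 = 2 ✓

s = -10, t = -6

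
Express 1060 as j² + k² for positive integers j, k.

We need to find integers j, k > 0 such that j² + k² = 1060.
Trying j = 6: k² = 1060 - 6² = 1060 - 36 = 1024
k = 32
Check: 6² + 32² = 36 + 1024 = 1060 ✓

1060 = 6² + 32²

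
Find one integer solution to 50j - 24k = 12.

Step 1: Check solvability.
gcd(50, 24) = 2
Since 2 divides 12, solutions exist.

Step 2: Apply extended Euclidean algorithm to find gcd.
We find integers such that 50*x0 + 24*y0 = 2

Step 3: Scale the particular solution.
Multiply by 12/2 = 6:
j = 6, k = 12

Step 4: Verify.
50*(6) - 24*(12) = 12 = 12 ✓

j = 6, k = 12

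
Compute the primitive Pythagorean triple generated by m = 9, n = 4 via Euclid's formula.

a = m² - n² = 81 - 16 = 65
b = 2mn = 2·9·4 = 72
c = m² + n² = 81 + 16 = 97
Verify: 65² + 72² = 4225 + 5184 = 9409 = 97² ✓

(65, 72, 97)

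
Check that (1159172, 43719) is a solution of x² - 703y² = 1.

Compute x² = 1159172² = 1343679725584
Compute 703y² = 703·43719² = 703·1911350961 = 1343679725583
x² - 703y² = 1343679725584 - 1343679725583 = 1
Since this equals 1, (1159172, 43719) is a solution.

Yes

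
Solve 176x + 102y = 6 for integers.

Step 1: Check solvability.
gcd(176, 102) = 2
Since 2 divides 6, solutions exist.

Step 2: Apply extended Euclidean algorithm to find gcd.
We find integers such that 176*x0 + 102*y0 = 2

Step 3: Scale the particular solution.
Multiply by 6/2 = 3:
x = -33, y = 57

Step 4: Verify.
176*(-33) + 102*(57) = 6 = 6 ✓

x = -33, y = 57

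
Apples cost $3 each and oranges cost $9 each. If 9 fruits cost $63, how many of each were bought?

Let a = apples, o = oranges.
a + o = 9
3a + 9o = 63
Substitute o = 9 - a:
3a + 9(9 - a) = 63
(3 - 9)a = 63 - 81
-6a = -18
a = 3, o = 9 - 3 = 6

Apples: 3, Oranges: 6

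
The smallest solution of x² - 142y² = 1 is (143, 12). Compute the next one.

Solutions to x² - Dy² = 1 are generated by powers of (x₀ + y₀√D).
The next solution satisfies x₁ + y₁√142 = (x₀ + y₀√142)², giving:
x₁ = x₀² + 142y₀² = 143² + 142·12² = 20449 + 20448 = 40897
y₁ = 2x₀y₀ = 2·143·12 = 3432

Verify: 40897² - 142·3432² = 1672564609 - 1672564608 = 1 ✓

x = 40897, y = 3432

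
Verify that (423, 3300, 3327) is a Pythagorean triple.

Compute a² + b² = 423² + 3300² = 178929 + 10890000 = 11068929
Compute c² = 3327² = 11068929
Since 11068929 = 11068929, confirmed.

Yes, it is a Pythagorean triple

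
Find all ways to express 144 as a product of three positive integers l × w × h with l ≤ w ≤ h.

Iterate l from 1 to ⌊144^(1/3)⌋. For each l dividing 144, iterate w ≥ l with w dividing 144/l, and set h = 144/(l·w).
Triples found (18): (1×1×144), (1×2×72), (1×3×48), (1×4×36), (1×6×24), (1×8×18), (1×9×16), (1×12×12), (2×2×36), (2×3×24), (2×4×18), (2×6×12), (2×8×9), (3×3×16), (3×4×12), (3×6×8), (4×4×9), (4×6×6)

(1×1×144), (1×2×72), (1×3×48), (1×4×36), (1×6×24), (1×8×18), (1×9×16), (1×12×12), (2×2×36), (2×3×24), (2×4×18), (2×6×12), (2×8×9), (3×3×16), (3×4×12), (3×6×8), (4×4×9), (4×6×6)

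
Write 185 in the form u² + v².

We need to find integers u, v > 0 such that u² + v² = 185.
Trying u = 4: v² = 185 - 4² = 185 - 16 = 169
v = 13
Check: 4² + 13² = 16 + 169 = 185 ✓

185 = 4² + 13²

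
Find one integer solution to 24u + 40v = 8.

Step 1: Check solvability.
gcd(24, 40) = 8
Since 8 divides 8, solutions exist.

Step 2: Apply extended Euclidean algorithm to find gcd.
We find integers such that 24*x0 + 40*y0 = 8

Step 3: Scale the particular solution.
Multiply by 8/8 = 1:
u = 2, v = -1

Step 4: Verify.
24*(2) + 40*(-1) = 8 = 8 ✓

u = 2, v = -1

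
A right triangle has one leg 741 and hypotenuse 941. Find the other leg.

b² = c² - a² = 885481 - 549081 = 336400
b = 580

580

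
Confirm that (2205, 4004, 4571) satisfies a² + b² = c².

Compute a² + b² = 2205² + 4004² = 4862025 + 16032016 = 20894041
Compute c² = 4571² = 20894041
Since 20894041 = 20894041, confirmed.

Yes, it is a Pythagorean triple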